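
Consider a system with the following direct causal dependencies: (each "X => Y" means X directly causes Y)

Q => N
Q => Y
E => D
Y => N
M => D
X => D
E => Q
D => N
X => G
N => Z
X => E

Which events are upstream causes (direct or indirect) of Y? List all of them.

Immediate cause of Y: Q.
Further upstream: X, E.

E, Q, X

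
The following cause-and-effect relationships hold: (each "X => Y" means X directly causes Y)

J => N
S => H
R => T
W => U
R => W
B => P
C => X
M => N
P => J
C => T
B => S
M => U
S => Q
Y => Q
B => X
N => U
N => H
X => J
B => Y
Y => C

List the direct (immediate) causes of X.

Upstream contributors include Y, but only B, C feed directly into X.

B, C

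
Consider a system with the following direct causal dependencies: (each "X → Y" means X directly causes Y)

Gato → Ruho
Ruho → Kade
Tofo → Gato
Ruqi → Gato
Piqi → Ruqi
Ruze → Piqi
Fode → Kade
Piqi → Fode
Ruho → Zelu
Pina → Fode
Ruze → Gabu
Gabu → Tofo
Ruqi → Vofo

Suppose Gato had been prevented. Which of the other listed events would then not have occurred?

Downstream of Gato: Ruho, Zelu, Kade.
Of those, still caused via another path: Kade.
The remainder have no surviving cause.

Ruho, Zelu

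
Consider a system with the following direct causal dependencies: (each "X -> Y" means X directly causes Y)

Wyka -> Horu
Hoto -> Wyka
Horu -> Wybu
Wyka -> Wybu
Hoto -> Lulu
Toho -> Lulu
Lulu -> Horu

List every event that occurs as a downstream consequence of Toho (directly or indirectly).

Horu, Lulu, Wybu

Direct effects: Lulu.
2 steps out: Horu.
3 steps out: Wybu.
Not reachable from it: Hoto, Wyka.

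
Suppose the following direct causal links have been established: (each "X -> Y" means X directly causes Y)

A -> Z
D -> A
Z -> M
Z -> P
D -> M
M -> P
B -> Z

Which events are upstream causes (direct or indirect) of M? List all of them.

A, B, D, Z

Immediate causes of M: D, Z.
Further upstream: A, B.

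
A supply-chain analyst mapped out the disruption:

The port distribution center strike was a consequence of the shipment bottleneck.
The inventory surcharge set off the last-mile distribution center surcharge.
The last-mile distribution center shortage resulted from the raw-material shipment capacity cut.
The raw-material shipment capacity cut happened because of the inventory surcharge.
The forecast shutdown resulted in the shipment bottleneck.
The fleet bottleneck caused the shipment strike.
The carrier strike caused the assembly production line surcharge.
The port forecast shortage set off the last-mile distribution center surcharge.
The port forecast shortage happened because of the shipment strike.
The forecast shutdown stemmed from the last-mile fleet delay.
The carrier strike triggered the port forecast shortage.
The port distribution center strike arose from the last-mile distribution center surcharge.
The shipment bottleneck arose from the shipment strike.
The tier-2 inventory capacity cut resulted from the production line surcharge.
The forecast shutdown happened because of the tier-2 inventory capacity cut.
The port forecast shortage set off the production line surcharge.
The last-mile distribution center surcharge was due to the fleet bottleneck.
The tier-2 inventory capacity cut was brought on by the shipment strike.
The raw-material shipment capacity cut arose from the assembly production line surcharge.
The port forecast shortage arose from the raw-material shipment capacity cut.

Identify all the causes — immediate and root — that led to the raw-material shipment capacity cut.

the assembly production line surcharge, the carrier strike, the inventory surcharge

Immediate causes of the raw-material shipment capacity cut: the inventory surcharge, the assembly production line surcharge.
Further upstream: the carrier strike.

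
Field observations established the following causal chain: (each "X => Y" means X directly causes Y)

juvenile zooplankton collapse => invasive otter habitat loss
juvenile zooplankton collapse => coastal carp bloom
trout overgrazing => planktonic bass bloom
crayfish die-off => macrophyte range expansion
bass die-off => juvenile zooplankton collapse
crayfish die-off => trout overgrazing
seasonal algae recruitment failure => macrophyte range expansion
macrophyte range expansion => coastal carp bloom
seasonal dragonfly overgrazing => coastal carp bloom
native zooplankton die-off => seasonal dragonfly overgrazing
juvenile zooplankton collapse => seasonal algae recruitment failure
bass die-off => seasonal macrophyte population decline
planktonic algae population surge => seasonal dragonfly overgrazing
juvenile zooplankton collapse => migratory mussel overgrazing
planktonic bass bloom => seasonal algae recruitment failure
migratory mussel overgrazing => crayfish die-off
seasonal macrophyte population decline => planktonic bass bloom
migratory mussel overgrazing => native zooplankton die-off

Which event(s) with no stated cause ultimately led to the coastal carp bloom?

Tracing upstream from the coastal carp bloom: the coastal carp bloom ← the juvenile zooplankton collapse ← the bass die-off.
A separate upstream branch: the coastal carp bloom ← the seasonal dragonfly overgrazing ← the planktonic algae population surge.
Each of those chain origins has no stated cause.

the bass die-off, the planktonic algae population surge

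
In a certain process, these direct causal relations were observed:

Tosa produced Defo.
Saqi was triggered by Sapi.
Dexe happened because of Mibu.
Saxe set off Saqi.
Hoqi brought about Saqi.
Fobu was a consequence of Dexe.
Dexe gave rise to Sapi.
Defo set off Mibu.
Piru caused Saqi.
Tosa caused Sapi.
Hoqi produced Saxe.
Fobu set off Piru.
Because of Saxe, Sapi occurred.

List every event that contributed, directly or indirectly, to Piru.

Defo, Dexe, Fobu, Mibu, Tosa

Immediate cause of Piru: Fobu.
Further upstream: Tosa, Defo, Mibu, Dexe.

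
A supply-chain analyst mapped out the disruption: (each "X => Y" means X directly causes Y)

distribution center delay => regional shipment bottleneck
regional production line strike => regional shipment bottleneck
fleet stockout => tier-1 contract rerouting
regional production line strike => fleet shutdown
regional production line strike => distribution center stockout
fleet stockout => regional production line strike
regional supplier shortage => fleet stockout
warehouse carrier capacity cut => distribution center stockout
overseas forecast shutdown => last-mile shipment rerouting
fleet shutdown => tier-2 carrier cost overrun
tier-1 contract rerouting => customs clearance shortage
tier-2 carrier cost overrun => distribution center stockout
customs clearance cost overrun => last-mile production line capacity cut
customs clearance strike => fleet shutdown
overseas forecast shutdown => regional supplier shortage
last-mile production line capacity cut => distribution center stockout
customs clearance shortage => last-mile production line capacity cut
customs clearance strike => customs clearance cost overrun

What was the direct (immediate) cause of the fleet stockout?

Upstream contributors include the overseas forecast shutdown, but only the regional supplier shortage feeds directly into the fleet stockout.

the regional supplier shortage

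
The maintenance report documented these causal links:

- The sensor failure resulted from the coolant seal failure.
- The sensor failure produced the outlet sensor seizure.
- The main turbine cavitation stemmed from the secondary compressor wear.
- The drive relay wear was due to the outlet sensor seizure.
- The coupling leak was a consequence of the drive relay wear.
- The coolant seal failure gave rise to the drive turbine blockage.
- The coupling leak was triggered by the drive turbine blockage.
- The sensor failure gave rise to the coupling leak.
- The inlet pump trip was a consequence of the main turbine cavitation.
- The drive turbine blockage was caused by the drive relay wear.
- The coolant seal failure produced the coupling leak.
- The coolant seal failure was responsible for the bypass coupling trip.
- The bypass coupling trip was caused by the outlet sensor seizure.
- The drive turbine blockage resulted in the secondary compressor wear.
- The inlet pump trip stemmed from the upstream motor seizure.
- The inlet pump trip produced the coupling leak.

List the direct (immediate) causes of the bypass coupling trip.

the coolant seal failure, the outlet sensor seizure

Upstream contributors include the sensor failure, but only the coolant seal failure, the outlet sensor seizure feed directly into the bypass coupling trip.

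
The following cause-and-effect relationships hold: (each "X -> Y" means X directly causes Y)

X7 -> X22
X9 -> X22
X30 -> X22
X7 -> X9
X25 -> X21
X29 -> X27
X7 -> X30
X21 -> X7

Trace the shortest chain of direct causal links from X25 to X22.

X25 → X21
X21 → X7
X7 → X22
Length: 3 steps.

X25 → X21 → X7 → X22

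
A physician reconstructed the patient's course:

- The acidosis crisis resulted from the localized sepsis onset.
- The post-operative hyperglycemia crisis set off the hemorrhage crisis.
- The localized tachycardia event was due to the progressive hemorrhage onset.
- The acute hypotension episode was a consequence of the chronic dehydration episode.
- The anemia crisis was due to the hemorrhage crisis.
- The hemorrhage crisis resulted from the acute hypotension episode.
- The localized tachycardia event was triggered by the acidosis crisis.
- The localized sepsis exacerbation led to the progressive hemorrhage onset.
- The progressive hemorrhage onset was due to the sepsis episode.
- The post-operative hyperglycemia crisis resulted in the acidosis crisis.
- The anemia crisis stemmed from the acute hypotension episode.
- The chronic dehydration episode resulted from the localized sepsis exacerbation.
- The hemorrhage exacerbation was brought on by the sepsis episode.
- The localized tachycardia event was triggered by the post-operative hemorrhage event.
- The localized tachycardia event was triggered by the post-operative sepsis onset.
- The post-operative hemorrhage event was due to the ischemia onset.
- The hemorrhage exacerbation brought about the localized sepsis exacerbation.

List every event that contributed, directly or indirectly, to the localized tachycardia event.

Immediate causes of the localized tachycardia event: the progressive hemorrhage onset, the acidosis crisis, the post-operative sepsis onset, the post-operative hemorrhage event.
Further upstream: the sepsis episode, the hemorrhage exacerbation, the post-operative hyperglycemia crisis, the localized sepsis exacerbation, the localized sepsis onset, the ischemia onset.

the acidosis crisis, the hemorrhage exacerbation, the ischemia onset, the localized sepsis exacerbation, the localized sepsis onset, the post-operative hemorrhage event, the post-operative hyperglycemia crisis, the post-operative sepsis onset, the progressive hemorrhage onset, the sepsis episode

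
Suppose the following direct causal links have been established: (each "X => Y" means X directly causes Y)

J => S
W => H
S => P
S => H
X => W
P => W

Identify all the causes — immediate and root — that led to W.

Immediate causes of W: P, X.
Further upstream: J, S.

J, P, S, X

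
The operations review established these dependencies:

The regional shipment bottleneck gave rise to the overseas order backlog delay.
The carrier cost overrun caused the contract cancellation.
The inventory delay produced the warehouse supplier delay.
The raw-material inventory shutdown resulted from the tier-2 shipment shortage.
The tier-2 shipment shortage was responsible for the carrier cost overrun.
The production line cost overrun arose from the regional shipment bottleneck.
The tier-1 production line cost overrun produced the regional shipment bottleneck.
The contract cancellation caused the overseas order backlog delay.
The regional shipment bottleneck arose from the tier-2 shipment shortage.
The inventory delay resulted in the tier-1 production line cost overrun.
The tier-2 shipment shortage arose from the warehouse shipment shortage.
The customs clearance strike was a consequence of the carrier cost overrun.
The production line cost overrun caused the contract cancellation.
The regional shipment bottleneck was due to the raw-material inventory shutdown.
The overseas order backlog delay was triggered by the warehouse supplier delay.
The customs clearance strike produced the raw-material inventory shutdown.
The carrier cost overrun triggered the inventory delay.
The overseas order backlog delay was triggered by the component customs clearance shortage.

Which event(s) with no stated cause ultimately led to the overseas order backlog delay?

Tracing upstream from the overseas order backlog delay: the overseas order backlog delay ← the regional shipment bottleneck ← the tier-2 shipment shortage ← the warehouse shipment shortage.
A separate upstream branch: the overseas order backlog delay ← the component customs clearance shortage.
Each of those chain origins has no stated cause.

the component customs clearance shortage, the warehouse shipment shortage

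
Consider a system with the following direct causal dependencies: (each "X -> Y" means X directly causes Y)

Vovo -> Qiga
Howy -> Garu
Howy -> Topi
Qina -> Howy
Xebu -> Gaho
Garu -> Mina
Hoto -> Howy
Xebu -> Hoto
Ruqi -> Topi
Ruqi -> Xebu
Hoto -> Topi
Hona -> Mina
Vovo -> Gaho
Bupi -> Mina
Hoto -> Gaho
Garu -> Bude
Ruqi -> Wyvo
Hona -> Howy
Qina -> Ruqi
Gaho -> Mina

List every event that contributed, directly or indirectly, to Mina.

Immediate causes of Mina: Hona, Bupi, Garu, Gaho.
Further upstream: Vovo, Qina, Ruqi, Xebu, Hoto, Howy.

Bupi, Gaho, Garu, Hona, Hoto, Howy, Qina, Ruqi, Vovo, Xebu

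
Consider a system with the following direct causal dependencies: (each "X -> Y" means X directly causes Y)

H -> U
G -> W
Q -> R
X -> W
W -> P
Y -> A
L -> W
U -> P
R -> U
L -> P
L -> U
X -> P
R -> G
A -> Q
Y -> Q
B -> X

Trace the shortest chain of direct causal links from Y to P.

Y → Q → R → U → P

Y → Q
Q → R
R → U
U → P
Length: 4 steps.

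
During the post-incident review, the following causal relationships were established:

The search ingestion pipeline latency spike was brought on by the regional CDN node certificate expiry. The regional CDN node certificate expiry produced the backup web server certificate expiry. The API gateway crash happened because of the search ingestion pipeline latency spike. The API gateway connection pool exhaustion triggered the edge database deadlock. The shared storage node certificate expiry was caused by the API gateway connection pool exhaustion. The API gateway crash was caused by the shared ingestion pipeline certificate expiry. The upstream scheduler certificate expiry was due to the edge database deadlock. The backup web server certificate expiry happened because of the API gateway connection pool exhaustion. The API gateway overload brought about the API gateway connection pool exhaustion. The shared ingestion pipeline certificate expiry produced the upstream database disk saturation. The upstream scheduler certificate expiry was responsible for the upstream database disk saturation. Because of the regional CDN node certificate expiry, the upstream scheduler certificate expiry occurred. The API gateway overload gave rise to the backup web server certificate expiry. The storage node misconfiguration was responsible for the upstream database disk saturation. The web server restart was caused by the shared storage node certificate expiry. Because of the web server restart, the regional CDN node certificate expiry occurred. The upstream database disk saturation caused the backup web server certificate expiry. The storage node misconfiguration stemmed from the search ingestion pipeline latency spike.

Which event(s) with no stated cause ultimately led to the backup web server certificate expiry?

the API gateway overload, the shared ingestion pipeline certificate expiry

Tracing upstream from the backup web server certificate expiry: the backup web server certificate expiry ← the upstream database disk saturation ← the shared ingestion pipeline certificate expiry.
A separate upstream branch: the backup web server certificate expiry ← the API gateway overload.
Each of those chain origins has no stated cause.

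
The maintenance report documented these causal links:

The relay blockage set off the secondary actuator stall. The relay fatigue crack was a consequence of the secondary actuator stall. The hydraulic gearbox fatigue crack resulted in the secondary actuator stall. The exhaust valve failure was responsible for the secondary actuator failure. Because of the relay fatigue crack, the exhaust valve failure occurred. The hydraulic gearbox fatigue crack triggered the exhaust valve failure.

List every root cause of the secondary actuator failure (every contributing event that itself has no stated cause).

the hydraulic gearbox fatigue crack, the relay blockage

Tracing upstream from the secondary actuator failure: the secondary actuator failure ← the exhaust valve failure ← the hydraulic gearbox fatigue crack.
A separate upstream branch: the secondary actuator failure ← the exhaust valve failure ← the relay fatigue crack ← the secondary actuator stall ← the relay blockage.
Each of those chain origins has no stated cause.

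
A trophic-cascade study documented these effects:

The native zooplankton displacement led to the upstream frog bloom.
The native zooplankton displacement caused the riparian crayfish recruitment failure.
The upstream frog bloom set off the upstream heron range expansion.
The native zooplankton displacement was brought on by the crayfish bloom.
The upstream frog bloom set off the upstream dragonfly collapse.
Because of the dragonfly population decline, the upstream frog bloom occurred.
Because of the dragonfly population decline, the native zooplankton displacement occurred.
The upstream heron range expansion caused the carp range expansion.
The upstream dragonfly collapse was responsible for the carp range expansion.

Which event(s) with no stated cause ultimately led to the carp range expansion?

Tracing upstream from the carp range expansion: the carp range expansion ← the upstream heron range expansion ← the upstream frog bloom ← the native zooplankton displacement ← the crayfish bloom.
A separate upstream branch: the carp range expansion ← the upstream heron range expansion ← the upstream frog bloom ← the dragonfly population decline.
Each of those chain origins has no stated cause.

the crayfish bloom, the dragonfly population decline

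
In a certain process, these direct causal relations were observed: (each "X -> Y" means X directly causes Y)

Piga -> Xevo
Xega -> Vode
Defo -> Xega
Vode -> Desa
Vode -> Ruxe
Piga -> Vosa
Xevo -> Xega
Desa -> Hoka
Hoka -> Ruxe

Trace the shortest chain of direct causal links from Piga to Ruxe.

Piga → Xevo
Xevo → Xega
Xega → Vode
Vode → Ruxe
Length: 4 steps.

Piga → Xevo → Xega → Vode → Ruxe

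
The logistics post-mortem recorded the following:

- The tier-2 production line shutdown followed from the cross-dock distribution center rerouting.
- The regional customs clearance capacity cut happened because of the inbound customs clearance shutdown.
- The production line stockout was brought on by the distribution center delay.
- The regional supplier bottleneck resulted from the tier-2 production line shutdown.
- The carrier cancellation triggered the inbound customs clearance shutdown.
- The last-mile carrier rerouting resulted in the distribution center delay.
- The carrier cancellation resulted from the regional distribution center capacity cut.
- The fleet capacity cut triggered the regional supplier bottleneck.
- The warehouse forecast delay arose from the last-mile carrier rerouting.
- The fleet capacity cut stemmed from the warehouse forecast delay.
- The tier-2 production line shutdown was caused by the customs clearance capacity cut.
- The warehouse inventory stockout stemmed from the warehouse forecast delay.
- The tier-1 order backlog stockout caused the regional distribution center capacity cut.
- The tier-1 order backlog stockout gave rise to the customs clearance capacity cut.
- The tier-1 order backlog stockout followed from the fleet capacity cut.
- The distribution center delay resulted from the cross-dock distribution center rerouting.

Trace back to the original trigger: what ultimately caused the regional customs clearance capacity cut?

Tracing upstream from the regional customs clearance capacity cut: the regional customs clearance capacity cut ← the inbound customs clearance shutdown ← the carrier cancellation ← the regional distribution center capacity cut ← the tier-1 order backlog stockout ← the fleet capacity cut ← the warehouse forecast delay ← the last-mile carrier rerouting.
The last-mile carrier rerouting has no stated cause, so it is the root.

the last-mile carrier rerouting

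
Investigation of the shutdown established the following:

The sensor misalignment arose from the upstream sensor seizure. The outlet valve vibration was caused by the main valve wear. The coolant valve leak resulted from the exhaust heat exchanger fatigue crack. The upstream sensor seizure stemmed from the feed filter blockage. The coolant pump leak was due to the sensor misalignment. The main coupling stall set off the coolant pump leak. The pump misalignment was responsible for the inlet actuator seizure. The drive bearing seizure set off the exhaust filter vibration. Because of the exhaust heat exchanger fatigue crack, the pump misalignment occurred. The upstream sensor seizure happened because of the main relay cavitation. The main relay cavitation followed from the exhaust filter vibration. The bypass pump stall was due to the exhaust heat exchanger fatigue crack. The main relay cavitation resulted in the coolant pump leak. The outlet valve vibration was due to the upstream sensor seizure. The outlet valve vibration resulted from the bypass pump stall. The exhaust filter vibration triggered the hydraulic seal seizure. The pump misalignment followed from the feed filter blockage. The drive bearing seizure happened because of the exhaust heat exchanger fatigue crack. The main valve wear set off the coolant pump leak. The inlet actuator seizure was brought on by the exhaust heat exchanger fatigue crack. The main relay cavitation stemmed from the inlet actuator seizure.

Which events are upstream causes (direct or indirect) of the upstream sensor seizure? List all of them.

Immediate causes of the upstream sensor seizure: the feed filter blockage, the main relay cavitation.
Further upstream: the exhaust heat exchanger fatigue crack, the pump misalignment, the drive bearing seizure, the exhaust filter vibration, the inlet actuator seizure.

the drive bearing seizure, the exhaust filter vibration, the exhaust heat exchanger fatigue crack, the feed filter blockage, the inlet actuator seizure, the main relay cavitation, the pump misalignment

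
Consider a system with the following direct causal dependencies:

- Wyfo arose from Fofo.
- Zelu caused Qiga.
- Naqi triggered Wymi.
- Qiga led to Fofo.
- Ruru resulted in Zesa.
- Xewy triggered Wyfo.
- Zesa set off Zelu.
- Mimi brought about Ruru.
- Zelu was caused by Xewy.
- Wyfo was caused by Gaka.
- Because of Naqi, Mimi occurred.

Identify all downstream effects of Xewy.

Fofo, Qiga, Wyfo, Zelu

Direct effects: Zelu, Wyfo.
2 steps out: Qiga.
3 steps out: Fofo.
Not reachable from it: Naqi, Wymi, Gaka, Mimi, Ruru, Zesa.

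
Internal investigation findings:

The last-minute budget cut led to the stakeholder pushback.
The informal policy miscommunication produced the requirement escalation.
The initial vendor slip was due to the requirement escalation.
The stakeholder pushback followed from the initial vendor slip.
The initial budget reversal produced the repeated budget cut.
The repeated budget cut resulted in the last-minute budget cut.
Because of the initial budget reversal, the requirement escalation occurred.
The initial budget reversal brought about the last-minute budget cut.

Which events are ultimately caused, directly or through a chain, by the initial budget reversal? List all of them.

Direct effects: the requirement escalation, the repeated budget cut, the last-minute budget cut.
2 steps out: the initial vendor slip, the stakeholder pushback.
Not reachable from it: the informal policy miscommunication.

the initial vendor slip, the last-minute budget cut, the repeated budget cut, the requirement escalation, the stakeholder pushback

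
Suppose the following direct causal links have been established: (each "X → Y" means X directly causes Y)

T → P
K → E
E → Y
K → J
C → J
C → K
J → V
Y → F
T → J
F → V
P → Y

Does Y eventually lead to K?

No

Y leads to F, V; K is not among them.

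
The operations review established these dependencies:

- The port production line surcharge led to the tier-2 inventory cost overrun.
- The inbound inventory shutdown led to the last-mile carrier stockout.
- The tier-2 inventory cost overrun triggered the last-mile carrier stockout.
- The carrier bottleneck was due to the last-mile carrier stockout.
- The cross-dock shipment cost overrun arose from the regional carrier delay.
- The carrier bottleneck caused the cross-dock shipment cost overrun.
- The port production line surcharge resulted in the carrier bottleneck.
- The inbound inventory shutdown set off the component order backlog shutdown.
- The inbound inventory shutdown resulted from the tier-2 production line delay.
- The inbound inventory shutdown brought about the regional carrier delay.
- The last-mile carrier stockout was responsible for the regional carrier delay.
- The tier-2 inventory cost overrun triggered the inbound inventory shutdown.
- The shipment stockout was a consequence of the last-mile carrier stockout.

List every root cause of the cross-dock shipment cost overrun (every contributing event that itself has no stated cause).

the port production line surcharge, the tier-2 production line delay

Tracing upstream from the cross-dock shipment cost overrun: the cross-dock shipment cost overrun ← the carrier bottleneck ← the port production line surcharge.
A separate upstream branch: the cross-dock shipment cost overrun ← the regional carrier delay ← the inbound inventory shutdown ← the tier-2 production line delay.
Each of those chain origins has no stated cause.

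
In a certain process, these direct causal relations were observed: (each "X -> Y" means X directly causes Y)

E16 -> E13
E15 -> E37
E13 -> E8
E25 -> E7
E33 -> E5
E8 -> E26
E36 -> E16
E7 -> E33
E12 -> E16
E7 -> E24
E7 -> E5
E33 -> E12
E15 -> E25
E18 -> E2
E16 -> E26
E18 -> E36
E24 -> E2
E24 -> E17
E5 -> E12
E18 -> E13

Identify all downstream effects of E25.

Direct effects: E7.
2 steps out: E33, E24, E5.
3 steps out: E12, E17, E2.
4 steps out: E16.
5 steps out: E13, E26.
6 steps out: E8.
Not reachable from it: E18, E15, E36, E37.

E12, E13, E16, E17, E2, E24, E26, E33, E5, E7, E8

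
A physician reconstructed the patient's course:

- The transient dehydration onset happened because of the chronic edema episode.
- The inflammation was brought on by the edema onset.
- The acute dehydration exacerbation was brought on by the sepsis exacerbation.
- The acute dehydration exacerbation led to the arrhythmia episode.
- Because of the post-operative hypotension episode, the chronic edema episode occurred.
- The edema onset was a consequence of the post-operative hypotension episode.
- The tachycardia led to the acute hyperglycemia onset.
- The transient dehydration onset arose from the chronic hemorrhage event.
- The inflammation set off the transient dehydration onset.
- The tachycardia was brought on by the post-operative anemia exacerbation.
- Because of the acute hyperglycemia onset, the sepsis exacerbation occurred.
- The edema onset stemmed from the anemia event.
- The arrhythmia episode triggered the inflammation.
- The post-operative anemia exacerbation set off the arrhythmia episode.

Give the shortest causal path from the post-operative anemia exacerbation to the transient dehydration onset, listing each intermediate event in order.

the post-operative anemia exacerbation → the arrhythmia episode
the arrhythmia episode → the inflammation
the inflammation → the transient dehydration onset
Length: 3 steps.

the post-operative anemia exacerbation → the arrhythmia episode → the inflammation → the transient dehydration onset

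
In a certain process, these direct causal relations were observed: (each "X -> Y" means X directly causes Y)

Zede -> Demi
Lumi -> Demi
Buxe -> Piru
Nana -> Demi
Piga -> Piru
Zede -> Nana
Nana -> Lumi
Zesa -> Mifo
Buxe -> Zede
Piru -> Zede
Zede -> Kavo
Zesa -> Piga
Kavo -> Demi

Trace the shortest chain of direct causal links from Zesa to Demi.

Zesa → Piga → Piru → Zede → Demi

Zesa → Piga
Piga → Piru
Piru → Zede
Zede → Demi
Length: 4 steps.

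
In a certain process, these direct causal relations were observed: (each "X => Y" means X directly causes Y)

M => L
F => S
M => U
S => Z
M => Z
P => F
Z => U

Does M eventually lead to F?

M leads to L, Z, U; F is not among them.

No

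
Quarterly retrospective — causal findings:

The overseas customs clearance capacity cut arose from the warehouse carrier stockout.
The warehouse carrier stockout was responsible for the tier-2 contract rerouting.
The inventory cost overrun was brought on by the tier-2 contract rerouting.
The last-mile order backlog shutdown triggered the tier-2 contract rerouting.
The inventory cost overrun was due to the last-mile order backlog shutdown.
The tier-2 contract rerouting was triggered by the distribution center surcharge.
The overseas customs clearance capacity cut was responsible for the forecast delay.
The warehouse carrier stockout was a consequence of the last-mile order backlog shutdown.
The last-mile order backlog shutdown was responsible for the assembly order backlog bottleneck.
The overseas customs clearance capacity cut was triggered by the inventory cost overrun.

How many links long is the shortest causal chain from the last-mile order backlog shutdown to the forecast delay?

3

Shortest chain: the last-mile order backlog shutdown → the warehouse carrier stockout → the overseas customs clearance capacity cut → the forecast delay.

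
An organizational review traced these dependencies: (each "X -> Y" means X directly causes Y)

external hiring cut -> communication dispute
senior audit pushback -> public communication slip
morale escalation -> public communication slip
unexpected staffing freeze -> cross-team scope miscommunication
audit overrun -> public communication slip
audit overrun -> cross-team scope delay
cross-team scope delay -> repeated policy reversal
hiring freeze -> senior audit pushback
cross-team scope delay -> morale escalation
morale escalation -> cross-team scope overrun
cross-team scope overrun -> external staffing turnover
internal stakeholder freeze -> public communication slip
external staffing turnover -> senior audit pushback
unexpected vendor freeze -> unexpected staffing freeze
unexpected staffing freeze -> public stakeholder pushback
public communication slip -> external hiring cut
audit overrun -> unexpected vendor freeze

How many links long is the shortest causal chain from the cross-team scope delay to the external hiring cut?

3

Shortest chain: the cross-team scope delay → the morale escalation → the public communication slip → the external hiring cut.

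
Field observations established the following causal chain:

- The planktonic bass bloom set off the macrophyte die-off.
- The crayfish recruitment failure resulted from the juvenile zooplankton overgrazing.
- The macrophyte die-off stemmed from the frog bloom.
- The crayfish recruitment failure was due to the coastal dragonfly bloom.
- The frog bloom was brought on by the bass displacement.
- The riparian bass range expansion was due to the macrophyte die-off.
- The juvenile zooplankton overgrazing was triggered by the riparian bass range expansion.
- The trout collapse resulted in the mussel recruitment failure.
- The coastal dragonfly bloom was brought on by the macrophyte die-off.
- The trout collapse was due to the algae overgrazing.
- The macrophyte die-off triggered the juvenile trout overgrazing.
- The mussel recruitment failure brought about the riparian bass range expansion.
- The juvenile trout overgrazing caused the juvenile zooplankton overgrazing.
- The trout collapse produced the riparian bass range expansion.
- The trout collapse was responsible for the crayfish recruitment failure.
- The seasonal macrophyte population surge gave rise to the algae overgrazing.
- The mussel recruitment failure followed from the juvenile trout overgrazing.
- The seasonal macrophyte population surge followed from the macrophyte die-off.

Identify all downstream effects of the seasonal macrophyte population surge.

Direct effects: the algae overgrazing.
2 steps out: the trout collapse.
3 steps out: the mussel recruitment failure, the riparian bass range expansion, the crayfish recruitment failure.
4 steps out: the juvenile zooplankton overgrazing.
Not reachable from it: the bass displacement, the frog bloom, the macrophyte die-off, the juvenile trout overgrazing, the coastal dragonfly bloom, the planktonic bass bloom.

the algae overgrazing, the crayfish recruitment failure, the juvenile zooplankton overgrazing, the mussel recruitment failure, the riparian bass range expansion, the trout collapse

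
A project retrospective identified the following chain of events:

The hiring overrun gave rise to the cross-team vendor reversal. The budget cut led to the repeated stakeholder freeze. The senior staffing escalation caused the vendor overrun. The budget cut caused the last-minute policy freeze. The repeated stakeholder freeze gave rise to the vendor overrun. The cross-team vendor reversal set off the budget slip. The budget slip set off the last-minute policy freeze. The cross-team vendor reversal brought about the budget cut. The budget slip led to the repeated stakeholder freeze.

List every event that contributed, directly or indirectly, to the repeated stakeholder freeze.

Immediate causes of the repeated stakeholder freeze: the budget cut, the budget slip.
Further upstream: the hiring overrun, the cross-team vendor reversal.

the budget cut, the budget slip, the cross-team vendor reversal, the hiring overrun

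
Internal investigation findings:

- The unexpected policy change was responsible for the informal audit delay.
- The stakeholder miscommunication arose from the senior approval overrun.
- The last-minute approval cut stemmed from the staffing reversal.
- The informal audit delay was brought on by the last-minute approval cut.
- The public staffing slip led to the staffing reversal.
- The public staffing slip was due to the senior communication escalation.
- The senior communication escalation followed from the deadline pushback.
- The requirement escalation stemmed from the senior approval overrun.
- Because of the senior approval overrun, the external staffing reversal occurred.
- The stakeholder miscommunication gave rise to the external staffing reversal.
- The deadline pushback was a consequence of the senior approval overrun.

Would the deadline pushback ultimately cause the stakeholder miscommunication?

The deadline pushback leads to the senior communication escalation, the public staffing slip, the staffing reversal, the last-minute approval cut, the informal audit delay; the stakeholder miscommunication is not among them.

No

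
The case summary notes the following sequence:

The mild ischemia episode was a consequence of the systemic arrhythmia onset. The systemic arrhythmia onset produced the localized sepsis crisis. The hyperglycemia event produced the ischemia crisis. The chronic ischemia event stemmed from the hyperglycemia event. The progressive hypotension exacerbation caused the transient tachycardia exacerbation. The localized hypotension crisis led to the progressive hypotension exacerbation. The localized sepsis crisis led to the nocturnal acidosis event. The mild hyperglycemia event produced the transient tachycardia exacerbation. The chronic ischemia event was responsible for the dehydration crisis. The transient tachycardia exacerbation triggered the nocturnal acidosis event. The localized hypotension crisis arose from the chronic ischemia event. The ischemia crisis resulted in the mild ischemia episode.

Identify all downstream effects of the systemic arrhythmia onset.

Direct effects: the localized sepsis crisis, the mild ischemia episode.
2 steps out: the nocturnal acidosis event.
Not reachable from it: the hyperglycemia event, the mild hyperglycemia event, the ischemia crisis, the chronic ischemia event, the localized hypotension crisis, the dehydration crisis, the progressive hypotension exacerbation, the transient tachycardia exacerbation.

the localized sepsis crisis, the mild ischemia episode, the nocturnal acidosis event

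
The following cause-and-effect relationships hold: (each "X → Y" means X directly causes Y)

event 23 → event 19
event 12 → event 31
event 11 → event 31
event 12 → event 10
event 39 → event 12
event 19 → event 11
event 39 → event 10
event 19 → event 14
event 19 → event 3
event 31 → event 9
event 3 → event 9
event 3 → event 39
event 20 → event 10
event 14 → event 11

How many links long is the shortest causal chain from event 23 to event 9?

3

Shortest chain: event 23 → event 19 → event 3 → event 9.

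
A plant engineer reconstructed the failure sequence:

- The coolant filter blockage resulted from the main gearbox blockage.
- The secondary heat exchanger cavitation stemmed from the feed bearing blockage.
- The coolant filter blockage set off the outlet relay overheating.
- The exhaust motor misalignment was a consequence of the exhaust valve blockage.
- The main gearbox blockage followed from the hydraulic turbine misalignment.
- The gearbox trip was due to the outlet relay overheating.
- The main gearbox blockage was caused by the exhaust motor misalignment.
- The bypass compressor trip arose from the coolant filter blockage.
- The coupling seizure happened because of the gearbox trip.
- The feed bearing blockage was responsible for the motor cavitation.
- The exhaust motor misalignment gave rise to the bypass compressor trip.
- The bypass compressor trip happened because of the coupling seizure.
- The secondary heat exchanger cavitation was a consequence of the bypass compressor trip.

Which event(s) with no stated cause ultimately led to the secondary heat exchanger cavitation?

the exhaust valve blockage, the feed bearing blockage, the hydraulic turbine misalignment

Tracing upstream from the secondary heat exchanger cavitation: the secondary heat exchanger cavitation ← the feed bearing blockage.
A separate upstream branch: the secondary heat exchanger cavitation ← the bypass compressor trip ← the exhaust motor misalignment ← the exhaust valve blockage.
A separate upstream branch: the secondary heat exchanger cavitation ← the bypass compressor trip ← the coolant filter blockage ← the main gearbox blockage ← the hydraulic turbine misalignment.
Each of those chain origins has no stated cause.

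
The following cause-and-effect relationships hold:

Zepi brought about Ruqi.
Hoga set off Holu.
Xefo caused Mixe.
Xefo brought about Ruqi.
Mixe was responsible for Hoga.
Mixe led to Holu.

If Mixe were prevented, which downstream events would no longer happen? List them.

Hoga, Holu

Downstream of Mixe: Hoga, Holu.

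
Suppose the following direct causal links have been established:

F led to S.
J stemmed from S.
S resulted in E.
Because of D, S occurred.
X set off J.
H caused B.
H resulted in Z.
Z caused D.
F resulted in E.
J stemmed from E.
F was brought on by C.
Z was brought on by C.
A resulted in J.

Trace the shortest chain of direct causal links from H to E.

H → Z
Z → D
D → S
S → E
Length: 4 steps.

H → Z → D → S → E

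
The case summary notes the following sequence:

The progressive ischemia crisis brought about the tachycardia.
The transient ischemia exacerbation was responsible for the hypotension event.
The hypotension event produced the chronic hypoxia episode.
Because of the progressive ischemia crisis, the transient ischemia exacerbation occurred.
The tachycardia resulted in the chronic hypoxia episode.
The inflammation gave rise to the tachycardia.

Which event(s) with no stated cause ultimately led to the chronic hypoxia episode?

Tracing upstream from the chronic hypoxia episode: the chronic hypoxia episode ← the tachycardia ← the inflammation.
A separate upstream branch: the chronic hypoxia episode ← the tachycardia ← the progressive ischemia crisis.
Each of those chain origins has no stated cause.

the inflammation, the progressive ischemia crisis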